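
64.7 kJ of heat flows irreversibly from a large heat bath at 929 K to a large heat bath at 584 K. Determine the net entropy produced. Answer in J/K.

ΔS_total = 41.1 J/K

ΔS_hot = −Q/T_H = −64700/929 = -69.645 J/K and ΔS_cold = +Q/T_C = 64700/584 = 110.79 J/K.
ΔS_total = -69.645 + 110.79 = 41.1 J/K, positive as the second law requires.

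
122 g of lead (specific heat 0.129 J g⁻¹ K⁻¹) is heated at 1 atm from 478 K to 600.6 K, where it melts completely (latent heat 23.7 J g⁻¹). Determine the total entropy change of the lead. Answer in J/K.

Warming step: ΔS₁ = m c ln(T_tr/T_i) = 122 × 0.129 × ln(600.6/478) = 3.593 J/K.
Phase change: ΔS₂ = +mL/T_tr = 122 × 23.7 / 600.6 = 4.814 J/K.
ΔS_total = (3.593) + (4.814) = 8.41 J/K.

ΔS = 8.41 J/K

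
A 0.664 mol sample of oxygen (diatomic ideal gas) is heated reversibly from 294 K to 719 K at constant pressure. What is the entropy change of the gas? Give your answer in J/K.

ΔS = 17.3 J/K

At constant pressure, ΔS = nC_p ln(T₂/T₁) with C_p = 7R/2 = 29.1 J mol⁻¹ K⁻¹.
ΔS = 0.664 × 29.1 × ln(719/294) = 17.3 J/K.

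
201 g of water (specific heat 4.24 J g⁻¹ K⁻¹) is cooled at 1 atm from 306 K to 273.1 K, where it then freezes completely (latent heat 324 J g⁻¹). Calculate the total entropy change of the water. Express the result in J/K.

ΔS = -335 J/K

Cooling step: ΔS₁ = m c ln(T_tr/T_i) = 201 × 4.24 × ln(273.1/306) = -96.94 J/K.
Phase change: ΔS₂ = −mL/T_tr = −201 × 324 / 273.1 = -238.5 J/K.
ΔS_total = (-96.94) + (-238.5) = -335 J/K.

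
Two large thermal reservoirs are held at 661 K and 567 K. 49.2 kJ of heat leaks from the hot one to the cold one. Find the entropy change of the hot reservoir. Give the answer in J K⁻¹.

The hot reservoir loses heat Q, so ΔS_hot = −Q/T_H = −49200/661 = -74.4 J/K.

ΔS_hot = -74.4 J/K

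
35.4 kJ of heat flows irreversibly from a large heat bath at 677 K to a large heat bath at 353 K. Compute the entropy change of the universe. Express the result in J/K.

ΔS_total = 48 J/K

ΔS_hot = −Q/T_H = −35400/677 = -52.29 J/K and ΔS_cold = +Q/T_C = 35400/353 = 100.3 J/K.
ΔS_total = -52.29 + 100.3 = 48 J/K, positive as the second law requires.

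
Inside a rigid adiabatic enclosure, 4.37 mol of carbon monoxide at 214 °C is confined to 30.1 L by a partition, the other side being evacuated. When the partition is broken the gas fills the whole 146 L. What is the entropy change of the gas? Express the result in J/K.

ΔS_gas = 57.4 J/K

No heat is exchanged and no work is done, so the ideal-gas temperature stays constant.
Entropy is a state function; using a reversible isothermal path, ΔS_gas = nR ln(V₂/V₁) = 4.37 × 8.314 × ln(146/30.1) = 57.4 J/K.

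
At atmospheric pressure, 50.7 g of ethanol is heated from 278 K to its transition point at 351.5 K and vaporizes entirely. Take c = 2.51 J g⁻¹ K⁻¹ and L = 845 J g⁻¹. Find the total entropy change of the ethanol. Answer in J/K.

ΔS = 152 J/K

Warming step: ΔS₁ = m c ln(T_tr/T_i) = 50.7 × 2.51 × ln(351.5/278) = 29.85 J/K.
Phase change: ΔS₂ = +mL/T_tr = 50.7 × 845 / 351.5 = 121.9 J/K.
ΔS_total = (29.85) + (121.9) = 152 J/K.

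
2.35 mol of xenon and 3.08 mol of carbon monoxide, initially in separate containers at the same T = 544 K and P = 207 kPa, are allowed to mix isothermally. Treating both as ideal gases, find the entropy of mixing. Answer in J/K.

Mole fractions: x_A = 2.35/5.43 = 0.433, x_B = 0.567.
ΔS_mix = −R(n_A ln x_A + n_B ln x_B) = −8.314 × (2.35 ln 0.433 + 3.08 ln 0.567) = 30.9 J/K.

ΔS_mix = 30.9 J/K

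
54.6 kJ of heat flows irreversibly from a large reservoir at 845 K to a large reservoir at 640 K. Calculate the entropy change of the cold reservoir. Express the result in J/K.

The cold reservoir gains heat Q, so ΔS_cold = +Q/T_C = 54600/640 = 85.3 J/K.

ΔS_cold = 85.3 J/K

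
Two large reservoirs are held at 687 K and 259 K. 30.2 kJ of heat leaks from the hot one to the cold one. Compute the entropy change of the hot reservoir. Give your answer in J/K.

ΔS_hot = -44 J/K

The hot reservoir loses heat Q, so ΔS_hot = −Q/T_H = −30200/687 = -44 J/K.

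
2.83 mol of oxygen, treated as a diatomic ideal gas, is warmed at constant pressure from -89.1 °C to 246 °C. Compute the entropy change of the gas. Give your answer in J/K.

ΔS = 85.4 J/K

In kelvin: T₁ = 184.05 K, T₂ = 519.15 K. At constant pressure, ΔS = nC_p ln(T₂/T₁) with C_p = 7R/2 = 29.1 J mol⁻¹ K⁻¹.
ΔS = 2.83 × 29.1 × ln(519.15/184.05) = 85.4 J/K.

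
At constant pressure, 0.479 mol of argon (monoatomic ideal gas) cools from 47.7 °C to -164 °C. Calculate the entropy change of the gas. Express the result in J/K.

In kelvin: T₁ = 320.85 K, T₂ = 109.15 K. At constant pressure, ΔS = nC_p ln(T₂/T₁) with C_p = 5R/2 = 20.79 J mol⁻¹ K⁻¹.
ΔS = 0.479 × 20.79 × ln(109.15/320.85) = -10.7 J/K.

ΔS = -10.7 J/K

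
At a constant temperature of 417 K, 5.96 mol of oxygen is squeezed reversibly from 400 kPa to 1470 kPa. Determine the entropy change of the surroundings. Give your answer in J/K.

For an isothermal ideal gas ΔS_gas = nR ln(P₁/P₂) = 5.96 × 8.314 × ln(400/1470) = -64.5 J/K.
The process is reversible, so ΔS_surr = −ΔS_gas = 64.5 J/K and ΔS_universe = 0.

ΔS_surr = 64.5 J/K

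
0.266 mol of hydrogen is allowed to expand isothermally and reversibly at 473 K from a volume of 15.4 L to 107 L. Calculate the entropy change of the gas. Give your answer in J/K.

For an isothermal ideal gas ΔS_gas = nR ln(V₂/V₁) = 0.266 × 8.314 × ln(107/15.4) = 4.29 J/K.

ΔS_gas = 4.29 J/K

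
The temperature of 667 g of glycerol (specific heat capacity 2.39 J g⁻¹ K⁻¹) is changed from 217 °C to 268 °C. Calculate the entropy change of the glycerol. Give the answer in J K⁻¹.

ΔS = 158 J/K

In kelvin: T₁ = 490.15 K, T₂ = 541.15 K. ΔS = ∫dQ_rev/T = m c ln(T₂/T₁) = 667 × 2.39 × ln(541.15/490.15) = 158 J/K.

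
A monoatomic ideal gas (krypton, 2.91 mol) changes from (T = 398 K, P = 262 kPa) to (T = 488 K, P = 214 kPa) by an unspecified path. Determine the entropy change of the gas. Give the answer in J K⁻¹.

ΔS = nC_p ln(T₂/T₁) − nR ln(P₂/P₁), with C_p = 5R/2 = 20.79 J mol⁻¹ K⁻¹ for a monoatomic ideal gas.
ΔS = 2.91 × [20.79 × ln(488/398) − 8.314 × ln(214/262)] = 17.2 J/K.

ΔS = 17.2 J/K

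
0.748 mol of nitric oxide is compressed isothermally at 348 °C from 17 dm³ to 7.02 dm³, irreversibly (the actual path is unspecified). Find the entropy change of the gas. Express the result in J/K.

Entropy is a state function, so ΔS_gas depends only on the end states.
For an isothermal ideal gas ΔS_gas = nR ln(V₂/V₁) = 0.748 × 8.314 × ln(7.02/17) = -5.5 J/K.

ΔS_gas = -5.5 J/K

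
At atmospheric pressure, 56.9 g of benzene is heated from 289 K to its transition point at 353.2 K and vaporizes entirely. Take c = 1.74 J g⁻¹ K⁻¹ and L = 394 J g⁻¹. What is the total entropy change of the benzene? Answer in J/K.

ΔS = 83.3 J/K

Warming step: ΔS₁ = m c ln(T_tr/T_i) = 56.9 × 1.74 × ln(353.2/289) = 19.86 J/K.
Phase change: ΔS₂ = +mL/T_tr = 56.9 × 394 / 353.2 = 63.47 J/K.
ΔS_total = (19.86) + (63.47) = 83.3 J/K.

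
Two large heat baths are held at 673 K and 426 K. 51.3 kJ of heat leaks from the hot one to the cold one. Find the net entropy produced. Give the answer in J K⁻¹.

ΔS_hot = −Q/T_H = −51300/673 = -76.23 J/K and ΔS_cold = +Q/T_C = 51300/426 = 120.4 J/K.
ΔS_total = -76.23 + 120.4 = 44.2 J/K, positive as the second law requires.

ΔS_total = 44.2 J/K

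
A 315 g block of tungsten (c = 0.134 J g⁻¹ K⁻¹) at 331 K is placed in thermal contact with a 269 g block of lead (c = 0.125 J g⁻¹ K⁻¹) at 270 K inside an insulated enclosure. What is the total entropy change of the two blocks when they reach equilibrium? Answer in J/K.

Energy balance: T_f = (m₁c₁T₁ + m₂c₂T₂)/(m₁c₁ + m₂c₂) = 303.95 K.
ΔS₁ = m₁c₁ ln(T_f/T₁) = 42.21 × ln(303.95/331) = -3.598 J/K.
ΔS₂ = m₂c₂ ln(T_f/T₂) = 33.625 × ln(303.95/270) = 3.983 J/K.
ΔS_total = -3.598 + 3.983 = 0.385 J/K.

ΔS_total = 0.385 J/K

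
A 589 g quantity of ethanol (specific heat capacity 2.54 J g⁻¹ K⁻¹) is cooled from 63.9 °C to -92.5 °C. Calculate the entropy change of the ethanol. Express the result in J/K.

In kelvin: T₁ = 337.05 K, T₂ = 180.65 K. ΔS = ∫dQ_rev/T = m c ln(T₂/T₁) = 589 × 2.54 × ln(180.65/337.05) = -933 J/K.

ΔS = -933 J/K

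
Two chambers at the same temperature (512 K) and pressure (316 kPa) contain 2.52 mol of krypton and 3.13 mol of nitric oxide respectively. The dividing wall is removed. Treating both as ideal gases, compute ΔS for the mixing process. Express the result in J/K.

ΔS_mix = 32.3 J/K

Mole fractions: x_A = 2.52/5.65 = 0.446, x_B = 0.554.
ΔS_mix = −R(n_A ln x_A + n_B ln x_B) = −8.314 × (2.52 ln 0.446 + 3.13 ln 0.554) = 32.3 J/K.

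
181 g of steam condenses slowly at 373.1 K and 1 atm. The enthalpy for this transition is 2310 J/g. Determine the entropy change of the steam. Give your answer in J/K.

ΔS = -1120 J/K

Heat released by the substance: Q = −mL = −181 × 2310 = −418110 J.
At constant T, ΔS = Q_rev/T = −418110 / 373.1 = -1120 J/K.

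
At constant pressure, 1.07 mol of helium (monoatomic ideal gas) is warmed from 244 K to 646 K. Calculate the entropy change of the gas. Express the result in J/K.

At constant pressure, ΔS = nC_p ln(T₂/T₁) with C_p = 5R/2 = 20.79 J mol⁻¹ K⁻¹.
ΔS = 1.07 × 20.79 × ln(646/244) = 21.7 J/K.

ΔS = 21.7 J/K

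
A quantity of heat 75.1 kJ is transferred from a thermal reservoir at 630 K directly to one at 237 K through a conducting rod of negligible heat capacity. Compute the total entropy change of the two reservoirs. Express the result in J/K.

ΔS_hot = −Q/T_H = −75100/630 = -119.2 J/K and ΔS_cold = +Q/T_C = 75100/237 = 316.9 J/K.
ΔS_total = -119.2 + 316.9 = 198 J/K, positive as the second law requires.

ΔS_total = 198 J/K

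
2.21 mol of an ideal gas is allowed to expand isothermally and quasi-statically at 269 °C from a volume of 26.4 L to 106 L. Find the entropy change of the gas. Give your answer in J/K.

ΔS_gas = 25.5 J/K

For an isothermal ideal gas ΔS_gas = nR ln(V₂/V₁) = 2.21 × 8.314 × ln(106/26.4) = 25.5 J/K.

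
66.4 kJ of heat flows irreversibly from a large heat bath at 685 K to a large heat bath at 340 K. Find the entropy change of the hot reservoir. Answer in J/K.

The hot reservoir loses heat Q, so ΔS_hot = −Q/T_H = −66400/685 = -96.9 J/K.

ΔS_hot = -96.9 J/K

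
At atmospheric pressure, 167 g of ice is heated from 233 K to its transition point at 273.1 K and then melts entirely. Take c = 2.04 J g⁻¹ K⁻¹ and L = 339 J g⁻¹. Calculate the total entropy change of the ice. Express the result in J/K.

Warming step: ΔS₁ = m c ln(T_tr/T_i) = 167 × 2.04 × ln(273.1/233) = 54.1 J/K.
Phase change: ΔS₂ = +mL/T_tr = 167 × 339 / 273.1 = 207.3 J/K.
ΔS_total = (54.1) + (207.3) = 261 J/K.

ΔS = 261 J/K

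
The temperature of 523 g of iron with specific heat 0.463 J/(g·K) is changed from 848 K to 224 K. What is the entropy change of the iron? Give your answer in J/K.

ΔS = ∫dQ_rev/T = m c ln(T₂/T₁) = 523 × 0.463 × ln(224/848) = -322 J/K.

ΔS = -322 J/K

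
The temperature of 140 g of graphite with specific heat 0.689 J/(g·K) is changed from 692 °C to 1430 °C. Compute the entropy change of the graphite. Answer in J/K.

ΔS = 54.8 J/K

In kelvin: T₁ = 965.15 K, T₂ = 1703.15 K. ΔS = ∫dQ_rev/T = m c ln(T₂/T₁) = 140 × 0.689 × ln(1703.15/965.15) = 54.8 J/K.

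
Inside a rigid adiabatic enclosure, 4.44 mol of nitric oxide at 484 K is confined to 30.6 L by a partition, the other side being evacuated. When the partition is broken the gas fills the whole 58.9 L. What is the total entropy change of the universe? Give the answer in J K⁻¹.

ΔS_universe = 24.2 J/K

For an ideal gas in free expansion Q = 0 and W = 0, so T is unchanged.
Entropy is a state function; using a reversible isothermal path, ΔS_gas = nR ln(V₂/V₁) = 4.44 × 8.314 × ln(58.9/30.6) = 24.2 J/K.
The insulated surroundings exchange no heat, so ΔS_surr = 0 and ΔS_universe = ΔS_gas.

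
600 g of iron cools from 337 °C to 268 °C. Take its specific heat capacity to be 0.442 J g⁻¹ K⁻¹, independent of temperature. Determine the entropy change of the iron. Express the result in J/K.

ΔS = -31.8 J/K

In kelvin: T₁ = 610.15 K, T₂ = 541.15 K. ΔS = ∫dQ_rev/T = m c ln(T₂/T₁) = 600 × 0.442 × ln(541.15/610.15) = -31.8 J/K.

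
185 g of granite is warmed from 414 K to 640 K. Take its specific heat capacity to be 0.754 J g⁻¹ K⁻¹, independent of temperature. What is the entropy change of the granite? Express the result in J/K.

ΔS = ∫dQ_rev/T = m c ln(T₂/T₁) = 185 × 0.754 × ln(640/414) = 60.8 J/K.

ΔS = 60.8 J/K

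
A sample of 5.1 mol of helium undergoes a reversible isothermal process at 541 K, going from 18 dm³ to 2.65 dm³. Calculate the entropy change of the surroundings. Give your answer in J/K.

For an isothermal ideal gas ΔS_gas = nR ln(V₂/V₁) = 5.1 × 8.314 × ln(2.65/18) = -81.2 J/K.
The process is reversible, so ΔS_surr = −ΔS_gas = 81.2 J/K and ΔS_universe = 0.

ΔS_surr = 81.2 J/K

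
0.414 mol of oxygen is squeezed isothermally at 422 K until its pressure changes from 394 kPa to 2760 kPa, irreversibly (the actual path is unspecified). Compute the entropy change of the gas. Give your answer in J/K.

ΔS_gas = -6.7 J/K

Entropy is a state function, so ΔS_gas depends only on the end states.
For an isothermal ideal gas ΔS_gas = nR ln(P₁/P₂) = 0.414 × 8.314 × ln(394/2760) = -6.7 J/K.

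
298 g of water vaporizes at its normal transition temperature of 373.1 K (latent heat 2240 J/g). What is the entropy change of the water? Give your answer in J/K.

Heat absorbed by the substance: Q = mL = 298 × 2240 = 667520 J.
At constant T, ΔS = Q_rev/T = 667520 / 373.1 = 1790 J/K.

ΔS = 1790 J/K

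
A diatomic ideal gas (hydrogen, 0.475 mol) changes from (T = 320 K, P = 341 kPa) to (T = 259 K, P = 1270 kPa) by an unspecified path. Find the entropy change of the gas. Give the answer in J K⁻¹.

ΔS = -8.12 J/K

ΔS = nC_p ln(T₂/T₁) − nR ln(P₂/P₁), with C_p = 7R/2 = 29.1 J mol⁻¹ K⁻¹ for a diatomic ideal gas.
ΔS = 0.475 × [29.1 × ln(259/320) − 8.314 × ln(1270/341)] = -8.12 J/K.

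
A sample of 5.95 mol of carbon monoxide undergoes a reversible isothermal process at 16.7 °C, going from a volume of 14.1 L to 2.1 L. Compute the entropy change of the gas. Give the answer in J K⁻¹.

For an isothermal ideal gas ΔS_gas = nR ln(V₂/V₁) = 5.95 × 8.314 × ln(2.1/14.1) = -94.2 J/K.

ΔS_gas = -94.2 J/K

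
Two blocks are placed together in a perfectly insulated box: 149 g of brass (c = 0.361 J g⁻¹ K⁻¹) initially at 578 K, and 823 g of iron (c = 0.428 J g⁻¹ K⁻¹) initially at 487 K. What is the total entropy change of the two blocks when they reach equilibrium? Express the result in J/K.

Energy balance: T_f = (m₁c₁T₁ + m₂c₂T₂)/(m₁c₁ + m₂c₂) = 499.06 K.
ΔS₁ = m₁c₁ ln(T_f/T₁) = 53.789 × ln(499.06/578) = -7.899 J/K.
ΔS₂ = m₂c₂ ln(T_f/T₂) = 352.244 × ln(499.06/487) = 8.613 J/K.
ΔS_total = -7.899 + 8.613 = 0.714 J/K.

ΔS_total = 0.714 J/K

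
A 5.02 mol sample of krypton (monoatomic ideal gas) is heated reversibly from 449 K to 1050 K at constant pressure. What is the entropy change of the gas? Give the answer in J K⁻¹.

ΔS = 88.6 J/K

At constant pressure, ΔS = nC_p ln(T₂/T₁) with C_p = 5R/2 = 20.79 J mol⁻¹ K⁻¹.
ΔS = 5.02 × 20.79 × ln(1050/449) = 88.6 J/K.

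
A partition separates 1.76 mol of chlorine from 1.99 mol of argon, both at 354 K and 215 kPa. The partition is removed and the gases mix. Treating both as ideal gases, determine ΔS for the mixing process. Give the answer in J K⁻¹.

Mole fractions: x_A = 1.76/3.75 = 0.469, x_B = 0.531.
ΔS_mix = −R(n_A ln x_A + n_B ln x_B) = −8.314 × (1.76 ln 0.469 + 1.99 ln 0.531) = 21.6 J/K.

ΔS_mix = 21.6 J/K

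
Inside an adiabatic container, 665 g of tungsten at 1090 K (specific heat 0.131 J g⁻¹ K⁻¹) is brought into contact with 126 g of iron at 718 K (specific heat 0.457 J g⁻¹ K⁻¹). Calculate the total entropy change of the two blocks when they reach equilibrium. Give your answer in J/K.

Energy balance: T_f = (m₁c₁T₁ + m₂c₂T₂)/(m₁c₁ + m₂c₂) = 941.96 K.
ΔS₁ = m₁c₁ ln(T_f/T₁) = 87.115 × ln(941.96/1090) = -12.716 J/K.
ΔS₂ = m₂c₂ ln(T_f/T₂) = 57.582 × ln(941.96/718) = 15.633 J/K.
ΔS_total = -12.716 + 15.633 = 2.92 J/K.

ΔS_total = 2.92 J/K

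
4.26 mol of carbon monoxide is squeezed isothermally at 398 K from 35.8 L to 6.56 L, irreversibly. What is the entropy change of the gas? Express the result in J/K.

Entropy is a state function, so ΔS_gas depends only on the end states.
For an isothermal ideal gas ΔS_gas = nR ln(V₂/V₁) = 4.26 × 8.314 × ln(6.56/35.8) = -60.1 J/K.

ΔS_gas = -60.1 J/K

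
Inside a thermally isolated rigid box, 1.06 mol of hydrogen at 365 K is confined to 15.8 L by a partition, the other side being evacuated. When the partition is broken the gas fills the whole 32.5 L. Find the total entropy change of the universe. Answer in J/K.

ΔS_universe = 6.36 J/K

No heat is exchanged and no work is done, so the ideal-gas temperature stays constant.
Entropy is a state function; using a reversible isothermal path, ΔS_gas = nR ln(V₂/V₁) = 1.06 × 8.314 × ln(32.5/15.8) = 6.36 J/K.
The insulated surroundings exchange no heat, so ΔS_surr = 0 and ΔS_universe = ΔS_gas.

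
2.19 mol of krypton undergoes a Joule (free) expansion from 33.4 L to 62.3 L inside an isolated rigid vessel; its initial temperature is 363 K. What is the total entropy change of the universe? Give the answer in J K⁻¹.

For an ideal gas in free expansion Q = 0 and W = 0, so T is unchanged.
Entropy is a state function; using a reversible isothermal path, ΔS_gas = nR ln(V₂/V₁) = 2.19 × 8.314 × ln(62.3/33.4) = 11.4 J/K.
The insulated surroundings exchange no heat, so ΔS_surr = 0 and ΔS_universe = ΔS_gas.

ΔS_universe = 11.4 J/K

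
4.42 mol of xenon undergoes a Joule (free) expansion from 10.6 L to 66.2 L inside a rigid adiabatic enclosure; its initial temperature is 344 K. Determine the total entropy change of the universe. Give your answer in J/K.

ΔS_universe = 67.3 J/K

For an ideal gas in free expansion Q = 0 and W = 0, so T is unchanged.
Entropy is a state function; using a reversible isothermal path, ΔS_gas = nR ln(V₂/V₁) = 4.42 × 8.314 × ln(66.2/10.6) = 67.3 J/K.
The insulated surroundings exchange no heat, so ΔS_surr = 0 and ΔS_universe = ΔS_gas.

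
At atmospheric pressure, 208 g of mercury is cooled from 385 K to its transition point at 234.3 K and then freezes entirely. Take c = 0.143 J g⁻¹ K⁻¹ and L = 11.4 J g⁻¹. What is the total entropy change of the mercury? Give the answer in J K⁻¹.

ΔS = -24.9 J/K

Cooling step: ΔS₁ = m c ln(T_tr/T_i) = 208 × 0.143 × ln(234.3/385) = -14.77 J/K.
Phase change: ΔS₂ = −mL/T_tr = −208 × 11.4 / 234.3 = -10.12 J/K.
ΔS_total = (-14.77) + (-10.12) = -24.9 J/K.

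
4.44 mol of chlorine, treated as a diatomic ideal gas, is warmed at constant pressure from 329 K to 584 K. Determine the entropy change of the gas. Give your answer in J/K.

At constant pressure, ΔS = nC_p ln(T₂/T₁) with C_p = 7R/2 = 29.1 J mol⁻¹ K⁻¹.
ΔS = 4.44 × 29.1 × ln(584/329) = 74.1 J/K.

ΔS = 74.1 J/K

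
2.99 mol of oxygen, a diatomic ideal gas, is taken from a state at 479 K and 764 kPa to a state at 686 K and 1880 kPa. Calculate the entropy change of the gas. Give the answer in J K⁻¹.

ΔS = 8.87 J/K

ΔS = nC_p ln(T₂/T₁) − nR ln(P₂/P₁), with C_p = 7R/2 = 29.1 J mol⁻¹ K⁻¹ for a diatomic ideal gas.
ΔS = 2.99 × [29.1 × ln(686/479) − 8.314 × ln(1880/764)] = 8.87 J/K.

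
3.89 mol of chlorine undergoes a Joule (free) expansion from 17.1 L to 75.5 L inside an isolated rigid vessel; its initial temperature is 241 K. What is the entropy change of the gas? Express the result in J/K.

For an ideal gas in free expansion Q = 0 and W = 0, so T is unchanged.
Entropy is a state function; using a reversible isothermal path, ΔS_gas = nR ln(V₂/V₁) = 3.89 × 8.314 × ln(75.5/17.1) = 48 J/K.

ΔS_gas = 48 J/K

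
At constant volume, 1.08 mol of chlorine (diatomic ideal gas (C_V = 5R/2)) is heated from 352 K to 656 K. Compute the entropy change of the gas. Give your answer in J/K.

At constant volume, ΔS = nC_V ln(T₂/T₁) with C_V = 5R/2 = 20.79 J mol⁻¹ K⁻¹.
ΔS = 1.08 × 20.79 × ln(656/352) = 14 J/K.

ΔS = 14 J/K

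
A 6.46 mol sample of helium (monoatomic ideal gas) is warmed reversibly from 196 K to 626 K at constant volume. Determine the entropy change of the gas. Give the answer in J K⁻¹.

At constant volume, ΔS = nC_V ln(T₂/T₁) with C_V = 3R/2 = 12.47 J mol⁻¹ K⁻¹.
ΔS = 6.46 × 12.47 × ln(626/196) = 93.6 J/K.

ΔS = 93.6 J/K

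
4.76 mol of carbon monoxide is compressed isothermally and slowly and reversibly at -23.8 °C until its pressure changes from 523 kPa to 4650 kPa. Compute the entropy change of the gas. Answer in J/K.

For an isothermal ideal gas ΔS_gas = nR ln(P₁/P₂) = 4.76 × 8.314 × ln(523/4650) = -86.5 J/K.

ΔS_gas = -86.5 J/K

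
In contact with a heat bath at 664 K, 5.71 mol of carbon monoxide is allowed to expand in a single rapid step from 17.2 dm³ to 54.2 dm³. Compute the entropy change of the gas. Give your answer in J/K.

Entropy is a state function, so ΔS_gas depends only on the end states.
For an isothermal ideal gas ΔS_gas = nR ln(V₂/V₁) = 5.71 × 8.314 × ln(54.2/17.2) = 54.5 J/K.

ΔS_gas = 54.5 J/K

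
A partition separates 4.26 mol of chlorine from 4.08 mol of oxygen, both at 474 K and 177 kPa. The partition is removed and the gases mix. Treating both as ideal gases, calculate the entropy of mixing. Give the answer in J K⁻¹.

ΔS_mix = 48 J/K

Mole fractions: x_A = 4.26/8.34 = 0.511, x_B = 0.489.
ΔS_mix = −R(n_A ln x_A + n_B ln x_B) = −8.314 × (4.26 ln 0.511 + 4.08 ln 0.489) = 48 J/K.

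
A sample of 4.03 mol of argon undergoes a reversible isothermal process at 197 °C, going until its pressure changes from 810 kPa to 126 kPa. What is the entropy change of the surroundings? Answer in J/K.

For an isothermal ideal gas ΔS_gas = nR ln(P₁/P₂) = 4.03 × 8.314 × ln(810/126) = 62.3 J/K.
The process is reversible, so ΔS_surr = −ΔS_gas = -62.3 J/K and ΔS_universe = 0.

ΔS_surr = -62.3 J/K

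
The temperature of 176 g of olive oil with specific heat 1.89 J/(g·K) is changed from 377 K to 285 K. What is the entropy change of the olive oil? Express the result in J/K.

ΔS = -93.1 J/K

ΔS = ∫dQ_rev/T = m c ln(T₂/T₁) = 176 × 1.89 × ln(285/377) = -93.1 J/K.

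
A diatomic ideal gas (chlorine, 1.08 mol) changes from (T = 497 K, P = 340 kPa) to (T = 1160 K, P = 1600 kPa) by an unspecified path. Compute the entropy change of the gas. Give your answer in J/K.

ΔS = nC_p ln(T₂/T₁) − nR ln(P₂/P₁), with C_p = 7R/2 = 29.1 J mol⁻¹ K⁻¹ for a diatomic ideal gas.
ΔS = 1.08 × [29.1 × ln(1160/497) − 8.314 × ln(1600/340)] = 12.7 J/K.

ΔS = 12.7 J/K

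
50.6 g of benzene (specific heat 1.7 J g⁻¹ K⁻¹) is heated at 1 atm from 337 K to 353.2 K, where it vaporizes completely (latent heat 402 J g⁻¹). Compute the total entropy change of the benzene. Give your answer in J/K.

Warming step: ΔS₁ = m c ln(T_tr/T_i) = 50.6 × 1.7 × ln(353.2/337) = 4.039 J/K.
Phase change: ΔS₂ = +mL/T_tr = 50.6 × 402 / 353.2 = 57.59 J/K.
ΔS_total = (4.039) + (57.59) = 61.6 J/K.

ΔS = 61.6 J/K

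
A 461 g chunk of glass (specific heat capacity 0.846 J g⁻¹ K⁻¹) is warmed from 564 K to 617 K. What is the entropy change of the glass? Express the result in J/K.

ΔS = ∫dQ_rev/T = m c ln(T₂/T₁) = 461 × 0.846 × ln(617/564) = 35 J/K.

ΔS = 35 J/K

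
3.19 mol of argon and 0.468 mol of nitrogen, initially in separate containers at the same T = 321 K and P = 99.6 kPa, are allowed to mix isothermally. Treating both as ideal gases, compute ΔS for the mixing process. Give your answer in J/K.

Mole fractions: x_A = 3.19/3.66 = 0.872, x_B = 0.128.
ΔS_mix = −R(n_A ln x_A + n_B ln x_B) = −8.314 × (3.19 ln 0.872 + 0.468 ln 0.128) = 11.6 J/K.

ΔS_mix = 11.6 J/K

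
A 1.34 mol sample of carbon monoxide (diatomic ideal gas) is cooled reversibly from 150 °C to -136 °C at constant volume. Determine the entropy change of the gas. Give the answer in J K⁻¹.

In kelvin: T₁ = 423.15 K, T₂ = 137.15 K. At constant volume, ΔS = nC_V ln(T₂/T₁) with C_V = 5R/2 = 20.79 J mol⁻¹ K⁻¹.
ΔS = 1.34 × 20.79 × ln(137.15/423.15) = -31.4 J/K.

ΔS = -31.4 J/K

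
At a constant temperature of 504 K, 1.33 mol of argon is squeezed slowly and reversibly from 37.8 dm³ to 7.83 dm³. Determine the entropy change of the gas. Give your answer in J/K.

For an isothermal ideal gas ΔS_gas = nR ln(V₂/V₁) = 1.33 × 8.314 × ln(7.83/37.8) = -17.4 J/K.

ΔS_gas = -17.4 J/K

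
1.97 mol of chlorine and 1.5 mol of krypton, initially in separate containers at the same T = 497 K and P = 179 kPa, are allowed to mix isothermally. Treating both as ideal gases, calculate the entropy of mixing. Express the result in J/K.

ΔS_mix = 19.7 J/K

Mole fractions: x_A = 1.97/3.47 = 0.568, x_B = 0.432.
ΔS_mix = −R(n_A ln x_A + n_B ln x_B) = −8.314 × (1.97 ln 0.568 + 1.5 ln 0.432) = 19.7 J/K.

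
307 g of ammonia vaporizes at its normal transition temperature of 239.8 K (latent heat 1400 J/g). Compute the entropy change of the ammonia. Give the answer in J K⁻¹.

ΔS = 1790 J/K

Heat absorbed by the substance: Q = mL = 307 × 1400 = 429800 J.
At constant T, ΔS = Q_rev/T = 429800 / 239.8 = 1790 J/K.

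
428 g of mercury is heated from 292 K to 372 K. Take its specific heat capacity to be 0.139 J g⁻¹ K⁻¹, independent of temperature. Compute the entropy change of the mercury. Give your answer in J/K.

ΔS = ∫dQ_rev/T = m c ln(T₂/T₁) = 428 × 0.139 × ln(372/292) = 14.4 J/K.

ΔS = 14.4 J/K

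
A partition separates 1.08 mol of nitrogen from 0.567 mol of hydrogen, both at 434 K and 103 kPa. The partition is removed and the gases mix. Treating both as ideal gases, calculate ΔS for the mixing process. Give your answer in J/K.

Mole fractions: x_A = 1.08/1.65 = 0.656, x_B = 0.344.
ΔS_mix = −R(n_A ln x_A + n_B ln x_B) = −8.314 × (1.08 ln 0.656 + 0.567 ln 0.344) = 8.82 J/K.

ΔS_mix = 8.82 J/K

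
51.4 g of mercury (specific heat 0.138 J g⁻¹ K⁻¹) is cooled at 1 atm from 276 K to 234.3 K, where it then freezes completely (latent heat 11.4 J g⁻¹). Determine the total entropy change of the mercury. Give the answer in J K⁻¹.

ΔS = -3.66 J/K

Cooling step: ΔS₁ = m c ln(T_tr/T_i) = 51.4 × 0.138 × ln(234.3/276) = -1.162 J/K.
Phase change: ΔS₂ = −mL/T_tr = −51.4 × 11.4 / 234.3 = -2.501 J/K.
ΔS_total = (-1.162) + (-2.501) = -3.66 J/K.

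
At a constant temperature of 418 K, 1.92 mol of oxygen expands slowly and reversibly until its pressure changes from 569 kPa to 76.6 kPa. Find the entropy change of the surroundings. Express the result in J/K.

ΔS_surr = -32 J/K

For an isothermal ideal gas ΔS_gas = nR ln(P₁/P₂) = 1.92 × 8.314 × ln(569/76.6) = 32 J/K.
The process is reversible, so ΔS_surr = −ΔS_gas = -32 J/K and ΔS_universe = 0.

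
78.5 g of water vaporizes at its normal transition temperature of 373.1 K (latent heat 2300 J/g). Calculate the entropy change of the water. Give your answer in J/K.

ΔS = 484 J/K

Heat absorbed by the substance: Q = mL = 78.5 × 2300 = 180550 J.
At constant T, ΔS = Q_rev/T = 180550 / 373.1 = 484 J/K.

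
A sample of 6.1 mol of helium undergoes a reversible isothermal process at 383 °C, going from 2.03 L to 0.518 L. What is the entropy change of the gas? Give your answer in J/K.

ΔS_gas = -69.3 J/K

For an isothermal ideal gas ΔS_gas = nR ln(V₂/V₁) = 6.1 × 8.314 × ln(0.518/2.03) = -69.3 J/K.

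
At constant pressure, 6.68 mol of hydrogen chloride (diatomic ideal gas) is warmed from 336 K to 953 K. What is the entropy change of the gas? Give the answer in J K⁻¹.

ΔS = 203 J/K

At constant pressure, ΔS = nC_p ln(T₂/T₁) with C_p = 7R/2 = 29.1 J mol⁻¹ K⁻¹.
ΔS = 6.68 × 29.1 × ln(953/336) = 203 J/K.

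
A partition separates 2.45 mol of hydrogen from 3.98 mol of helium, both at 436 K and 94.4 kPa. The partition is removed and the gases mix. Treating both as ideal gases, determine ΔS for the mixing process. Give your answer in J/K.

Mole fractions: x_A = 2.45/6.43 = 0.381, x_B = 0.619.
ΔS_mix = −R(n_A ln x_A + n_B ln x_B) = −8.314 × (2.45 ln 0.381 + 3.98 ln 0.619) = 35.5 J/K.

ΔS_mix = 35.5 J/K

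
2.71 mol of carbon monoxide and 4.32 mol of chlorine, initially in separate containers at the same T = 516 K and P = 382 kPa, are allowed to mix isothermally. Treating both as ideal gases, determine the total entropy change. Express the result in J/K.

Mole fractions: x_A = 2.71/7.03 = 0.385, x_B = 0.615.
ΔS_mix = −R(n_A ln x_A + n_B ln x_B) = −8.314 × (2.71 ln 0.385 + 4.32 ln 0.615) = 39 J/K.

ΔS_mix = 39 J/K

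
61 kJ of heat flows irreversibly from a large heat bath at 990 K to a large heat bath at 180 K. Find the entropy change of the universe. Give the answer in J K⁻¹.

ΔS_hot = −Q/T_H = −61000/990 = -61.62 J/K and ΔS_cold = +Q/T_C = 61000/180 = 338.9 J/K.
ΔS_total = -61.62 + 338.9 = 277 J/K, positive as the second law requires.

ΔS_total = 277 J/K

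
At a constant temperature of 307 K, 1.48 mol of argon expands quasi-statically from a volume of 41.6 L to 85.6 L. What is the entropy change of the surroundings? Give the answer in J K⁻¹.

For an isothermal ideal gas ΔS_gas = nR ln(V₂/V₁) = 1.48 × 8.314 × ln(85.6/41.6) = 8.88 J/K.
The process is reversible, so ΔS_surr = −ΔS_gas = -8.88 J/K and ΔS_universe = 0.

ΔS_surr = -8.88 J/K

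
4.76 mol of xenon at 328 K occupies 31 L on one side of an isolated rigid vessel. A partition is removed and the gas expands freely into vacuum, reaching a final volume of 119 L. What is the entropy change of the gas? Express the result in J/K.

For an ideal gas in free expansion Q = 0 and W = 0, so T is unchanged.
Entropy is a state function; using a reversible isothermal path, ΔS_gas = nR ln(V₂/V₁) = 4.76 × 8.314 × ln(119/31) = 53.2 J/K.

ΔS_gas = 53.2 J/K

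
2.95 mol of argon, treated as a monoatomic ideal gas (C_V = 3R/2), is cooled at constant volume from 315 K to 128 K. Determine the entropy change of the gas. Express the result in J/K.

At constant volume, ΔS = nC_V ln(T₂/T₁) with C_V = 3R/2 = 12.47 J mol⁻¹ K⁻¹.
ΔS = 2.95 × 12.47 × ln(128/315) = -33.1 J/K.

ΔS = -33.1 J/K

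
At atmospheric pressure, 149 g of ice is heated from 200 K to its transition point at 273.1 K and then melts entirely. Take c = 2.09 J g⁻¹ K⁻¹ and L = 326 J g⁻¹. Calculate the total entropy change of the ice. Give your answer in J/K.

ΔS = 275 J/K

Warming step: ΔS₁ = m c ln(T_tr/T_i) = 149 × 2.09 × ln(273.1/200) = 97.01 J/K.
Phase change: ΔS₂ = +mL/T_tr = 149 × 326 / 273.1 = 177.9 J/K.
ΔS_total = (97.01) + (177.9) = 275 J/K.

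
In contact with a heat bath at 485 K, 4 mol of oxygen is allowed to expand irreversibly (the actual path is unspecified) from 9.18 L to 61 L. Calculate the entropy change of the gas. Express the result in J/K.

ΔS_gas = 63 J/K

Entropy is a state function, so ΔS_gas depends only on the end states.
For an isothermal ideal gas ΔS_gas = nR ln(V₂/V₁) = 4 × 8.314 × ln(61/9.18) = 63 J/K.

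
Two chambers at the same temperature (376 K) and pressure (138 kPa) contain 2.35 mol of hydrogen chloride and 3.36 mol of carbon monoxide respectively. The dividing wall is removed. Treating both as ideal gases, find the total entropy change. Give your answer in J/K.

ΔS_mix = 32.2 J/K

Mole fractions: x_A = 2.35/5.71 = 0.412, x_B = 0.588.
ΔS_mix = −R(n_A ln x_A + n_B ln x_B) = −8.314 × (2.35 ln 0.412 + 3.36 ln 0.588) = 32.2 J/K.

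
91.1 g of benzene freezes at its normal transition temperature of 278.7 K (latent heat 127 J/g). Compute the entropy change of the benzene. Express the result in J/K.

ΔS = -41.5 J/K

Heat released by the substance: Q = −mL = −91.1 × 127 = −11569.7 J.
At constant T, ΔS = Q_rev/T = −11569.7 / 278.7 = -41.5 J/K.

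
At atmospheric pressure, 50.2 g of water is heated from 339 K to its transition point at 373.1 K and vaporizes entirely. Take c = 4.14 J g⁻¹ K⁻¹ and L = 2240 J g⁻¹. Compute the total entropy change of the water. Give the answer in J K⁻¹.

Warming step: ΔS₁ = m c ln(T_tr/T_i) = 50.2 × 4.14 × ln(373.1/339) = 19.92 J/K.
Phase change: ΔS₂ = +mL/T_tr = 50.2 × 2240 / 373.1 = 301.4 J/K.
ΔS_total = (19.92) + (301.4) = 321 J/K.

ΔS = 321 J/K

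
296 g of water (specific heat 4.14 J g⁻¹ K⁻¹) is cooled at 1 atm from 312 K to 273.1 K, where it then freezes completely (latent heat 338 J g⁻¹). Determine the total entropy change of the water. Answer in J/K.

Cooling step: ΔS₁ = m c ln(T_tr/T_i) = 296 × 4.14 × ln(273.1/312) = -163.2 J/K.
Phase change: ΔS₂ = −mL/T_tr = −296 × 338 / 273.1 = -366.3 J/K.
ΔS_total = (-163.2) + (-366.3) = -530 J/K.

ΔS = -530 J/K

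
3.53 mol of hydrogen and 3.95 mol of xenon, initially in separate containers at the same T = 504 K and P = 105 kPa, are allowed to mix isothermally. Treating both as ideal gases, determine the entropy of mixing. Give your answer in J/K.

Mole fractions: x_A = 3.53/7.48 = 0.472, x_B = 0.528.
ΔS_mix = −R(n_A ln x_A + n_B ln x_B) = −8.314 × (3.53 ln 0.472 + 3.95 ln 0.528) = 43 J/K.

ΔS_mix = 43 J/K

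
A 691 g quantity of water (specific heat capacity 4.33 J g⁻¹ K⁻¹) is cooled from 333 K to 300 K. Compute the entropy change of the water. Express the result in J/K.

ΔS = ∫dQ_rev/T = m c ln(T₂/T₁) = 691 × 4.33 × ln(300/333) = -312 J/K.

ΔS = -312 J/K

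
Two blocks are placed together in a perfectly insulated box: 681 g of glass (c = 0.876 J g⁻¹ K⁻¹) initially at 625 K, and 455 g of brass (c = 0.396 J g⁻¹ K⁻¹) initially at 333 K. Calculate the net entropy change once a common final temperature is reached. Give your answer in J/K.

ΔS_total = 24.3 J/K

Energy balance: T_f = (m₁c₁T₁ + m₂c₂T₂)/(m₁c₁ + m₂c₂) = 557.26 K.
ΔS₁ = m₁c₁ ln(T_f/T₁) = 596.556 × ln(557.26/625) = -68.43 J/K.
ΔS₂ = m₂c₂ ln(T_f/T₂) = 180.18 × ln(557.26/333) = 92.77 J/K.
ΔS_total = -68.43 + 92.77 = 24.3 J/K.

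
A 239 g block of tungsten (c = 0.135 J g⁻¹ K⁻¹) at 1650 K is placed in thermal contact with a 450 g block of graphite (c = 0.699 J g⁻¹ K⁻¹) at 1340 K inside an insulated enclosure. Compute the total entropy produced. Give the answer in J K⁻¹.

ΔS_total = 0.671 J/K

Energy balance: T_f = (m₁c₁T₁ + m₂c₂T₂)/(m₁c₁ + m₂c₂) = 1368.8 K.
ΔS₁ = m₁c₁ ln(T_f/T₁) = 32.265 × ln(1368.8/1650) = -6.027 J/K.
ΔS₂ = m₂c₂ ln(T_f/T₂) = 314.55 × ln(1368.8/1340) = 6.698 J/K.
ΔS_total = -6.027 + 6.698 = 0.671 J/K.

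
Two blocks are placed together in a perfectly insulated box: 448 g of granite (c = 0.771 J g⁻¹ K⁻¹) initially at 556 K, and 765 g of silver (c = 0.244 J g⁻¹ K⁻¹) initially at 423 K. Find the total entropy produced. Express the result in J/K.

Energy balance: T_f = (m₁c₁T₁ + m₂c₂T₂)/(m₁c₁ + m₂c₂) = 509.34 K.
ΔS₁ = m₁c₁ ln(T_f/T₁) = 345.408 × ln(509.34/556) = -30.275 J/K.
ΔS₂ = m₂c₂ ln(T_f/T₂) = 186.66 × ln(509.34/423) = 34.671 J/K.
ΔS_total = -30.275 + 34.671 = 4.4 J/K.

ΔS_total = 4.4 J/K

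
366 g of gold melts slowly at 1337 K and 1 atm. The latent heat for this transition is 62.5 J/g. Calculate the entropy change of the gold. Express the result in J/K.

Heat absorbed by the substance: Q = mL = 366 × 62.5 = 22875 J.
At constant T, ΔS = Q_rev/T = 22875 / 1337 = 17.1 J/K.

ΔS = 17.1 J/K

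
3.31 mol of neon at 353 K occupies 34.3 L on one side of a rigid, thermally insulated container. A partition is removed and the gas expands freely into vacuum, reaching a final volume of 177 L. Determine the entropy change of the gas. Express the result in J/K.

ΔS_gas = 45.2 J/K

For an ideal gas in free expansion Q = 0 and W = 0, so T is unchanged.
Entropy is a state function; using a reversible isothermal path, ΔS_gas = nR ln(V₂/V₁) = 3.31 × 8.314 × ln(177/34.3) = 45.2 J/K.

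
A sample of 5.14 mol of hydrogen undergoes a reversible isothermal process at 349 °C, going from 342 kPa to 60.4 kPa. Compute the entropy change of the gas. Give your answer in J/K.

ΔS_gas = 74.1 J/K

For an isothermal ideal gas ΔS_gas = nR ln(P₁/P₂) = 5.14 × 8.314 × ln(342/60.4) = 74.1 J/K.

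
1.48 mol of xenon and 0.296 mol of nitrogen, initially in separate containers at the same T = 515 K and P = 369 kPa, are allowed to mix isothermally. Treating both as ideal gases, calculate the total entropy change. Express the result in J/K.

ΔS_mix = 6.65 J/K

Mole fractions: x_A = 1.48/1.78 = 0.833, x_B = 0.167.
ΔS_mix = −R(n_A ln x_A + n_B ln x_B) = −8.314 × (1.48 ln 0.833 + 0.296 ln 0.167) = 6.65 J/K.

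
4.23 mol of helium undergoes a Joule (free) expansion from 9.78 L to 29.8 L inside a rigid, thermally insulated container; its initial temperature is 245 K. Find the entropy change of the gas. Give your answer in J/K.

For an ideal gas in free expansion Q = 0 and W = 0, so T is unchanged.
Entropy is a state function; using a reversible isothermal path, ΔS_gas = nR ln(V₂/V₁) = 4.23 × 8.314 × ln(29.8/9.78) = 39.2 J/K.

ΔS_gas = 39.2 J/K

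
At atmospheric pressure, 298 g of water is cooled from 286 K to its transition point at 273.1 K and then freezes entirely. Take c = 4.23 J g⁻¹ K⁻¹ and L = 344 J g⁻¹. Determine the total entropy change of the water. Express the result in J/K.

Cooling step: ΔS₁ = m c ln(T_tr/T_i) = 298 × 4.23 × ln(273.1/286) = -58.18 J/K.
Phase change: ΔS₂ = −mL/T_tr = −298 × 344 / 273.1 = -375.4 J/K.
ΔS_total = (-58.18) + (-375.4) = -434 J/K.

ΔS = -434 J/K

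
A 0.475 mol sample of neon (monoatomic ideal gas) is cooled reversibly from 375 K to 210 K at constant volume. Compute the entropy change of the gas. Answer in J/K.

ΔS = -3.43 J/K

At constant volume, ΔS = nC_V ln(T₂/T₁) with C_V = 3R/2 = 12.47 J mol⁻¹ K⁻¹.
ΔS = 0.475 × 12.47 × ln(210/375) = -3.43 J/K.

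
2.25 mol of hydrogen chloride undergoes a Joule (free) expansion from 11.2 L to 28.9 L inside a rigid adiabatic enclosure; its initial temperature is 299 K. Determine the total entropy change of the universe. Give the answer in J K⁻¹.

For an ideal gas in free expansion Q = 0 and W = 0, so T is unchanged.
Entropy is a state function; using a reversible isothermal path, ΔS_gas = nR ln(V₂/V₁) = 2.25 × 8.314 × ln(28.9/11.2) = 17.7 J/K.
The insulated surroundings exchange no heat, so ΔS_surr = 0 and ΔS_universe = ΔS_gas.

ΔS_universe = 17.7 J/K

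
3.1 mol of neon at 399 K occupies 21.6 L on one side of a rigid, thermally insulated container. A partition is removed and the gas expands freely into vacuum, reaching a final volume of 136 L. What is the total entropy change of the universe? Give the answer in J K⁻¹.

ΔS_universe = 47.4 J/K

No heat is exchanged and no work is done, so the ideal-gas temperature stays constant.
Entropy is a state function; using a reversible isothermal path, ΔS_gas = nR ln(V₂/V₁) = 3.1 × 8.314 × ln(136/21.6) = 47.4 J/K.
The insulated surroundings exchange no heat, so ΔS_surr = 0 and ΔS_universe = ΔS_gas.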